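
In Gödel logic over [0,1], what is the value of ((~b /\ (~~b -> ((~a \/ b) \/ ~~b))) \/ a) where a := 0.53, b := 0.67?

~b: Gödel ¬ of 0.67 = 0 (operand ≠ 0)
~b: Gödel ¬ of 0.67 = 0 (operand ≠ 0)
~~b: Gödel ¬ of 0 = 1 (operand is 0)
~a: Gödel ¬ of 0.53 = 0 (operand ≠ 0)
(~a \/ b) = max(0, 0.67) = 0.67
~b: Gödel ¬ of 0.67 = 0 (operand ≠ 0)
~~b: Gödel ¬ of 0 = 1 (operand is 0)
((~a \/ b) \/ ~~b) = max(0.67, 1) = 1
(~~b -> ((~a \/ b) \/ ~~b)): 1 ≤ 1, so result = 1
(~b /\ (~~b -> ((~a \/ b) \/ ~~b))) = min(0, 1) = 0
((~b /\ (~~b -> ((~a \/ b) \/ ~~b))) \/ a) = max(0, 0.53) = 0.53

0.53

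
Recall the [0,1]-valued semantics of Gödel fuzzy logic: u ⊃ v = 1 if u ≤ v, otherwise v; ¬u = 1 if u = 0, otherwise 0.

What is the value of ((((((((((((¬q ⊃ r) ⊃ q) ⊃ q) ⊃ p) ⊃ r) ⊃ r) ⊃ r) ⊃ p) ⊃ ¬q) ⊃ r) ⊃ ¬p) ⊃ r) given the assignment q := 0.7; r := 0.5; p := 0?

0.50

¬q: Gödel ¬ of 0.7 = 0 (operand ≠ 0)
(¬q ⊃ r): 0 ≤ 0.5, so result = 1
((¬q ⊃ r) ⊃ q): 1 > 0.7, so result = 0.7
(((¬q ⊃ r) ⊃ q) ⊃ q): 0.7 ≤ 0.7, so result = 1
((((¬q ⊃ r) ⊃ q) ⊃ q) ⊃ p): 1 > 0, so result = 0
(((((¬q ⊃ r) ⊃ q) ⊃ q) ⊃ p) ⊃ r): 0 ≤ 0.5, so result = 1
((((((¬q ⊃ r) ⊃ q) ⊃ q) ⊃ p) ⊃ r) ⊃ r): 1 > 0.5, so result = 0.5
(((((((¬q ⊃ r) ⊃ q) ⊃ q) ⊃ p) ⊃ r) ⊃ r) ⊃ r): 0.5 ≤ 0.5, so result = 1
((((((((¬q ⊃ r) ⊃ q) ⊃ q) ⊃ p) ⊃ r) ⊃ r) ⊃ r) ⊃ p): 1 > 0, so result = 0
¬q: Gödel ¬ of 0.7 = 0 (operand ≠ 0)
(((((((((¬q ⊃ r) ⊃ q) ⊃ q) ⊃ p) ⊃ r) ⊃ r) ⊃ r) ⊃ p) ⊃ ¬q): 0 ≤ 0, so result = 1
((((((((((¬q ⊃ r) ⊃ q) ⊃ q) ⊃ p) ⊃ r) ⊃ r) ⊃ r) ⊃ p) ⊃ ¬q) ⊃ r): 1 > 0.5, so result = 0.5
¬p: Gödel ¬ of 0 = 1 (operand is 0)
(((((((((((¬q ⊃ r) ⊃ q) ⊃ q) ⊃ p) ⊃ r) ⊃ r) ⊃ r) ⊃ p) ⊃ ¬q) ⊃ r) ⊃ ¬p): 0.5 ≤ 1, so result = 1
((((((((((((¬q ⊃ r) ⊃ q) ⊃ q) ⊃ p) ⊃ r) ⊃ r) ⊃ r) ⊃ p) ⊃ ¬q) ⊃ r) ⊃ ¬p) ⊃ r): 1 > 0.5, so result = 0.5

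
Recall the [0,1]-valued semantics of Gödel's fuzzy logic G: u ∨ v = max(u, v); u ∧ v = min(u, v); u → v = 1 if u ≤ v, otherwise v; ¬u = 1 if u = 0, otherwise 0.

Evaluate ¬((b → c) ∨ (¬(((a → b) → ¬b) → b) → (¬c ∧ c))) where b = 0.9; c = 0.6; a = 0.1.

(b → c): 0.9 > 0.6, so result = 0.6
(a → b): 0.1 ≤ 0.9, so result = 1
¬b: Gödel ¬ of 0.9 = 0 (operand ≠ 0)
((a → b) → ¬b): 1 > 0, so result = 0
(((a → b) → ¬b) → b): 0 ≤ 0.9, so result = 1
¬(((a → b) → ¬b) → b): Gödel ¬ of 1 = 0 (operand ≠ 0)
¬c: Gödel ¬ of 0.6 = 0 (operand ≠ 0)
(¬c ∧ c) = min(0, 0.6) = 0
(¬(((a → b) → ¬b) → b) → (¬c ∧ c)): 0 ≤ 0, so result = 1
((b → c) ∨ (¬(((a → b) → ¬b) → b) → (¬c ∧ c))) = max(0.6, 1) = 1
¬((b → c) ∨ (¬(((a → b) → ¬b) → b) → (¬c ∧ c))): Gödel ¬ of 1 = 0 (operand ≠ 0)

0.00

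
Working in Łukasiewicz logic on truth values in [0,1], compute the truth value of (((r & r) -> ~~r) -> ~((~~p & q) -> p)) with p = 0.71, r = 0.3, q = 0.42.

0.00

(r & r) = min(0.3, 0.3) = 0.3
~r: Łukasiewicz ¬ gives 1 − 0.3 = 0.7
~~r: Łukasiewicz ¬ gives 1 − 0.7 = 0.3
((r & r) -> ~~r): min(1, 1 − 0.3 + 0.3) = 1
~p: Łukasiewicz ¬ gives 1 − 0.71 = 0.29
~~p: Łukasiewicz ¬ gives 1 − 0.29 = 0.71
(~~p & q) = min(0.71, 0.42) = 0.42
((~~p & q) -> p): min(1, 1 − 0.42 + 0.71) = 1
~((~~p & q) -> p): Łukasiewicz ¬ gives 1 − 1 = 0
(((r & r) -> ~~r) -> ~((~~p & q) -> p)): min(1, 1 − 1 + 0) = 0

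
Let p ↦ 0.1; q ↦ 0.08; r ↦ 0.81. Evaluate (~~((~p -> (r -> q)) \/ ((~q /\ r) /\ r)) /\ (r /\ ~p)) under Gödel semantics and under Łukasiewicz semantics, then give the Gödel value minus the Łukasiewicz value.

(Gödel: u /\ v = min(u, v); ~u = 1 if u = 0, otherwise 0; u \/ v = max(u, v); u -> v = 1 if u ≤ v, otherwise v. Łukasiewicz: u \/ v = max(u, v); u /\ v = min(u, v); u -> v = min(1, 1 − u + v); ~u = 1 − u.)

Gödel evaluation:
  ~p: Gödel ¬ of 0.1 = 0 (operand ≠ 0)
  (r -> q): 0.81 > 0.08, so result = 0.08
  (~p -> (r -> q)): 0 ≤ 0.08, so result = 1
  ~q: Gödel ¬ of 0.08 = 0 (operand ≠ 0)
  (~q /\ r) = min(0, 0.81) = 0
  ((~q /\ r) /\ r) = min(0, 0.81) = 0
  ((~p -> (r -> q)) \/ ((~q /\ r) /\ r)) = max(1, 0) = 1
  ~((~p -> (r -> q)) \/ ((~q /\ r) /\ r)): Gödel ¬ of 1 = 0 (operand ≠ 0)
  ~~((~p -> (r -> q)) \/ ((~q /\ r) /\ r)): Gödel ¬ of 0 = 1 (operand is 0)
  ~p: Gödel ¬ of 0.1 = 0 (operand ≠ 0)
  (r /\ ~p) = min(0.81, 0) = 0
  (~~((~p -> (r -> q)) \/ ((~q /\ r) /\ r)) /\ (r /\ ~p)) = min(1, 0) = 0
  Gödel value = 0
Łukasiewicz evaluation:
  ~p: Łukasiewicz ¬ gives 1 − 0.1 = 0.9
  (r -> q): min(1, 1 − 0.81 + 0.08) = 0.27
  (~p -> (r -> q)): min(1, 1 − 0.9 + 0.27) = 0.37
  ~q: Łukasiewicz ¬ gives 1 − 0.08 = 0.92
  (~q /\ r) = min(0.92, 0.81) = 0.81
  ((~q /\ r) /\ r) = min(0.81, 0.81) = 0.81
  ((~p -> (r -> q)) \/ ((~q /\ r) /\ r)) = max(0.37, 0.81) = 0.81
  ~((~p -> (r -> q)) \/ ((~q /\ r) /\ r)): Łukasiewicz ¬ gives 1 − 0.81 = 0.19
  ~~((~p -> (r -> q)) \/ ((~q /\ r) /\ r)): Łukasiewicz ¬ gives 1 − 0.19 = 0.81
  ~p: Łukasiewicz ¬ gives 1 − 0.1 = 0.9
  (r /\ ~p) = min(0.81, 0.9) = 0.81
  (~~((~p -> (r -> q)) \/ ((~q /\ r) /\ r)) /\ (r /\ ~p)) = min(0.81, 0.81) = 0.81
  Łukasiewicz value = 0.81
Difference: 0 − 0.81 = -0.81

-0.81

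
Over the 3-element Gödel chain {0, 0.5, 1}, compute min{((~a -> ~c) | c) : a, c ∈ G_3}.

The minimum is attained at a = 0, c = 0.5:
  ~a: Gödel ¬ of 0 = 1 (operand is 0)
  ~c: Gödel ¬ of 0.5 = 0 (operand ≠ 0)
  (~a -> ~c): 1 > 0, so result = 0
  ((~a -> ~c) | c) = max(0, 0.5) = 0.5
Checking all 9 assignments confirms none give a value below 0.50.

0.50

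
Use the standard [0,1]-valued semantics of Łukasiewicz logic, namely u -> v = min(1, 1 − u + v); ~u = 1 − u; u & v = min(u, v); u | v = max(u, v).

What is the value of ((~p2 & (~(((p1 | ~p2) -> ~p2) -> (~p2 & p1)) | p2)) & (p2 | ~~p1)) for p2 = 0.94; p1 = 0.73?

0.06

~p2: Łukasiewicz ¬ gives 1 − 0.94 = 0.06
~p2: Łukasiewicz ¬ gives 1 − 0.94 = 0.06
(p1 | ~p2) = max(0.73, 0.06) = 0.73
~p2: Łukasiewicz ¬ gives 1 − 0.94 = 0.06
((p1 | ~p2) -> ~p2): min(1, 1 − 0.73 + 0.06) = 0.33
~p2: Łukasiewicz ¬ gives 1 − 0.94 = 0.06
(~p2 & p1) = min(0.06, 0.73) = 0.06
(((p1 | ~p2) -> ~p2) -> (~p2 & p1)): min(1, 1 − 0.33 + 0.06) = 0.73
~(((p1 | ~p2) -> ~p2) -> (~p2 & p1)): Łukasiewicz ¬ gives 1 − 0.73 = 0.27
(~(((p1 | ~p2) -> ~p2) -> (~p2 & p1)) | p2) = max(0.27, 0.94) = 0.94
(~p2 & (~(((p1 | ~p2) -> ~p2) -> (~p2 & p1)) | p2)) = min(0.06, 0.94) = 0.06
~p1: Łukasiewicz ¬ gives 1 − 0.73 = 0.27
~~p1: Łukasiewicz ¬ gives 1 − 0.27 = 0.73
(p2 | ~~p1) = max(0.94, 0.73) = 0.94
((~p2 & (~(((p1 | ~p2) -> ~p2) -> (~p2 & p1)) | p2)) & (p2 | ~~p1)) = min(0.06, 0.94) = 0.06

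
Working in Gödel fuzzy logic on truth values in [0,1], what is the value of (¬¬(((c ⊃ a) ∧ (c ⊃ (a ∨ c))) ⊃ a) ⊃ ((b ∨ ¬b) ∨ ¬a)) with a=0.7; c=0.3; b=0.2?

0.20

(c ⊃ a): 0.3 ≤ 0.7, so result = 1
(a ∨ c) = max(0.7, 0.3) = 0.7
(c ⊃ (a ∨ c)): 0.3 ≤ 0.7, so result = 1
((c ⊃ a) ∧ (c ⊃ (a ∨ c))) = min(1, 1) = 1
(((c ⊃ a) ∧ (c ⊃ (a ∨ c))) ⊃ a): 1 > 0.7, so result = 0.7
¬(((c ⊃ a) ∧ (c ⊃ (a ∨ c))) ⊃ a): Gödel ¬ of 0.7 = 0 (operand ≠ 0)
¬¬(((c ⊃ a) ∧ (c ⊃ (a ∨ c))) ⊃ a): Gödel ¬ of 0 = 1 (operand is 0)
¬b: Gödel ¬ of 0.2 = 0 (operand ≠ 0)
(b ∨ ¬b) = max(0.2, 0) = 0.2
¬a: Gödel ¬ of 0.7 = 0 (operand ≠ 0)
((b ∨ ¬b) ∨ ¬a) = max(0.2, 0) = 0.2
(¬¬(((c ⊃ a) ∧ (c ⊃ (a ∨ c))) ⊃ a) ⊃ ((b ∨ ¬b) ∨ ¬a)): 1 > 0.2, so result = 0.2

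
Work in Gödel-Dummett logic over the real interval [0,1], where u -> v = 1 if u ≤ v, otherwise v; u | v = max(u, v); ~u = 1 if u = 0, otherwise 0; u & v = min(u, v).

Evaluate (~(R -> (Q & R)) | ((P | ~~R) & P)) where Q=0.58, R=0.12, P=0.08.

0.08

(Q & R) = min(0.58, 0.12) = 0.12
(R -> (Q & R)): 0.12 ≤ 0.12, so result = 1
~(R -> (Q & R)): Gödel ¬ of 1 = 0 (operand ≠ 0)
~R: Gödel ¬ of 0.12 = 0 (operand ≠ 0)
~~R: Gödel ¬ of 0 = 1 (operand is 0)
(P | ~~R) = max(0.08, 1) = 1
((P | ~~R) & P) = min(1, 0.08) = 0.08
(~(R -> (Q & R)) | ((P | ~~R) & P)) = max(0, 0.08) = 0.08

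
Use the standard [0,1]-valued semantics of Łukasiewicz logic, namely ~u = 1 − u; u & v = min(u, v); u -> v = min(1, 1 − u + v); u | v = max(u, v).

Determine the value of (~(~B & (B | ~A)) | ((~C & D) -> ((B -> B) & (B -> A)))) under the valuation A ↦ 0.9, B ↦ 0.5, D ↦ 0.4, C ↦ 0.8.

~B: Łukasiewicz ¬ gives 1 − 0.5 = 0.5
~A: Łukasiewicz ¬ gives 1 − 0.9 = 0.1
(B | ~A) = max(0.5, 0.1) = 0.5
(~B & (B | ~A)) = min(0.5, 0.5) = 0.5
~(~B & (B | ~A)): Łukasiewicz ¬ gives 1 − 0.5 = 0.5
~C: Łukasiewicz ¬ gives 1 − 0.8 = 0.2
(~C & D) = min(0.2, 0.4) = 0.2
(B -> B): min(1, 1 − 0.5 + 0.5) = 1
(B -> A): min(1, 1 − 0.5 + 0.9) = 1
((B -> B) & (B -> A)) = min(1, 1) = 1
((~C & D) -> ((B -> B) & (B -> A))): min(1, 1 − 0.2 + 1) = 1
(~(~B & (B | ~A)) | ((~C & D) -> ((B -> B) & (B -> A)))) = max(0.5, 1) = 1

1.00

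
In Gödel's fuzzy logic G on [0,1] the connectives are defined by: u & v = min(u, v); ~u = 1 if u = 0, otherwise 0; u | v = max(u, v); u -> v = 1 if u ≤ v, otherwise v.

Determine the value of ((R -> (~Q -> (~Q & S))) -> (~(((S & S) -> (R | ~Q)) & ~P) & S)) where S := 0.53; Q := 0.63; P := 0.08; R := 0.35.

0.53

~Q: Gödel ¬ of 0.63 = 0 (operand ≠ 0)
~Q: Gödel ¬ of 0.63 = 0 (operand ≠ 0)
(~Q & S) = min(0, 0.53) = 0
(~Q -> (~Q & S)): 0 ≤ 0, so result = 1
(R -> (~Q -> (~Q & S))): 0.35 ≤ 1, so result = 1
(S & S) = min(0.53, 0.53) = 0.53
~Q: Gödel ¬ of 0.63 = 0 (operand ≠ 0)
(R | ~Q) = max(0.35, 0) = 0.35
((S & S) -> (R | ~Q)): 0.53 > 0.35, so result = 0.35
~P: Gödel ¬ of 0.08 = 0 (operand ≠ 0)
(((S & S) -> (R | ~Q)) & ~P) = min(0.35, 0) = 0
~(((S & S) -> (R | ~Q)) & ~P): Gödel ¬ of 0 = 1 (operand is 0)
(~(((S & S) -> (R | ~Q)) & ~P) & S) = min(1, 0.53) = 0.53
((R -> (~Q -> (~Q & S))) -> (~(((S & S) -> (R | ~Q)) & ~P) & S)): 1 > 0.53, so result = 0.53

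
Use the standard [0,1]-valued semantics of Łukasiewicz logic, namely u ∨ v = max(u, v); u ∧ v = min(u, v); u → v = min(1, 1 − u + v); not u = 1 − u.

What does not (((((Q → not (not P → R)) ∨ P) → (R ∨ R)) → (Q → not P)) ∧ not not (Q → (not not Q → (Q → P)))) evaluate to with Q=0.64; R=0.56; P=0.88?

not P: Łukasiewicz ¬ gives 1 − 0.88 = 0.12
(not P → R): min(1, 1 − 0.12 + 0.56) = 1
not (not P → R): Łukasiewicz ¬ gives 1 − 1 = 0
(Q → not (not P → R)): min(1, 1 − 0.64 + 0) = 0.36
((Q → not (not P → R)) ∨ P) = max(0.36, 0.88) = 0.88
(R ∨ R) = max(0.56, 0.56) = 0.56
(((Q → not (not P → R)) ∨ P) → (R ∨ R)): min(1, 1 − 0.88 + 0.56) = 0.68
not P: Łukasiewicz ¬ gives 1 − 0.88 = 0.12
(Q → not P): min(1, 1 − 0.64 + 0.12) = 0.48
((((Q → not (not P → R)) ∨ P) → (R ∨ R)) → (Q → not P)): min(1, 1 − 0.68 + 0.48) = 0.8
not Q: Łukasiewicz ¬ gives 1 − 0.64 = 0.36
not not Q: Łukasiewicz ¬ gives 1 − 0.36 = 0.64
(Q → P): min(1, 1 − 0.64 + 0.88) = 1
(not not Q → (Q → P)): min(1, 1 − 0.64 + 1) = 1
(Q → (not not Q → (Q → P))): min(1, 1 − 0.64 + 1) = 1
not (Q → (not not Q → (Q → P))): Łukasiewicz ¬ gives 1 − 1 = 0
not not (Q → (not not Q → (Q → P))): Łukasiewicz ¬ gives 1 − 0 = 1
(((((Q → not (not P → R)) ∨ P) → (R ∨ R)) → (Q → not P)) ∧ not not (Q → (not not Q → (Q → P)))) = min(0.8, 1) = 0.8
not (((((Q → not (not P → R)) ∨ P) → (R ∨ R)) → (Q → not P)) ∧ not not (Q → (not not Q → (Q → P)))): Łukasiewicz ¬ gives 1 − 0.8 = 0.2

0.20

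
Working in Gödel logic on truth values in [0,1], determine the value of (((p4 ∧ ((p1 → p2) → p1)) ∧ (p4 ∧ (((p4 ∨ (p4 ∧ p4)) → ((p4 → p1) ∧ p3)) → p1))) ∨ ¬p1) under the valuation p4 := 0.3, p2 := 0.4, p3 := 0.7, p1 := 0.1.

(p1 → p2): 0.1 ≤ 0.4, so result = 1
((p1 → p2) → p1): 1 > 0.1, so result = 0.1
(p4 ∧ ((p1 → p2) → p1)) = min(0.3, 0.1) = 0.1
(p4 ∧ p4) = min(0.3, 0.3) = 0.3
(p4 ∨ (p4 ∧ p4)) = max(0.3, 0.3) = 0.3
(p4 → p1): 0.3 > 0.1, so result = 0.1
((p4 → p1) ∧ p3) = min(0.1, 0.7) = 0.1
((p4 ∨ (p4 ∧ p4)) → ((p4 → p1) ∧ p3)): 0.3 > 0.1, so result = 0.1
(((p4 ∨ (p4 ∧ p4)) → ((p4 → p1) ∧ p3)) → p1): 0.1 ≤ 0.1, so result = 1
(p4 ∧ (((p4 ∨ (p4 ∧ p4)) → ((p4 → p1) ∧ p3)) → p1)) = min(0.3, 1) = 0.3
((p4 ∧ ((p1 → p2) → p1)) ∧ (p4 ∧ (((p4 ∨ (p4 ∧ p4)) → ((p4 → p1) ∧ p3)) → p1))) = min(0.1, 0.3) = 0.1
¬p1: Gödel ¬ of 0.1 = 0 (operand ≠ 0)
(((p4 ∧ ((p1 → p2) → p1)) ∧ (p4 ∧ (((p4 ∨ (p4 ∧ p4)) → ((p4 → p1) ∧ p3)) → p1))) ∨ ¬p1) = max(0.1, 0) = 0.1

0.10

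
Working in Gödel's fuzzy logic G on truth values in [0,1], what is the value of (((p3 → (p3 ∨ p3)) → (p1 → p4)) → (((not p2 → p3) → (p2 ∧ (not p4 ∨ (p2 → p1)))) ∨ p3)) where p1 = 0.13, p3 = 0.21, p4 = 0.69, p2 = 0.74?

(p3 ∨ p3) = max(0.21, 0.21) = 0.21
(p3 → (p3 ∨ p3)): 0.21 ≤ 0.21, so result = 1
(p1 → p4): 0.13 ≤ 0.69, so result = 1
((p3 → (p3 ∨ p3)) → (p1 → p4)): 1 ≤ 1, so result = 1
not p2: Gödel ¬ of 0.74 = 0 (operand ≠ 0)
(not p2 → p3): 0 ≤ 0.21, so result = 1
not p4: Gödel ¬ of 0.69 = 0 (operand ≠ 0)
(p2 → p1): 0.74 > 0.13, so result = 0.13
(not p4 ∨ (p2 → p1)) = max(0, 0.13) = 0.13
(p2 ∧ (not p4 ∨ (p2 → p1))) = min(0.74, 0.13) = 0.13
((not p2 → p3) → (p2 ∧ (not p4 ∨ (p2 → p1)))): 1 > 0.13, so result = 0.13
(((not p2 → p3) → (p2 ∧ (not p4 ∨ (p2 → p1)))) ∨ p3) = max(0.13, 0.21) = 0.21
(((p3 → (p3 ∨ p3)) → (p1 → p4)) → (((not p2 → p3) → (p2 ∧ (not p4 ∨ (p2 → p1)))) ∨ p3)): 1 > 0.21, so result = 0.21

0.21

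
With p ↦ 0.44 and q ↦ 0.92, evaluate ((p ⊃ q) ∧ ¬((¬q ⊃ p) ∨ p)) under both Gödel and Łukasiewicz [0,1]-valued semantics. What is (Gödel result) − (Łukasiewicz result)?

Gödel evaluation:
  (p ⊃ q): 0.44 ≤ 0.92, so result = 1
  ¬q: Gödel ¬ of 0.92 = 0 (operand ≠ 0)
  (¬q ⊃ p): 0 ≤ 0.44, so result = 1
  ((¬q ⊃ p) ∨ p) = max(1, 0.44) = 1
  ¬((¬q ⊃ p) ∨ p): Gödel ¬ of 1 = 0 (operand ≠ 0)
  ((p ⊃ q) ∧ ¬((¬q ⊃ p) ∨ p)) = min(1, 0) = 0
  Gödel value = 0
Łukasiewicz evaluation:
  (p ⊃ q): min(1, 1 − 0.44 + 0.92) = 1
  ¬q: Łukasiewicz ¬ gives 1 − 0.92 = 0.08
  (¬q ⊃ p): min(1, 1 − 0.08 + 0.44) = 1
  ((¬q ⊃ p) ∨ p) = max(1, 0.44) = 1
  ¬((¬q ⊃ p) ∨ p): Łukasiewicz ¬ gives 1 − 1 = 0
  ((p ⊃ q) ∧ ¬((¬q ⊃ p) ∨ p)) = min(1, 0) = 0
  Łukasiewicz value = 0
Difference: 0 − 0 = 0.00

0.00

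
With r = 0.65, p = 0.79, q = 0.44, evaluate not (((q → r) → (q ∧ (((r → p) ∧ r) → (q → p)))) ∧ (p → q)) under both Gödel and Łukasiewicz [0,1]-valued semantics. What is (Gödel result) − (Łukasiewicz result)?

-0.56

Gödel evaluation:
  (q → r): 0.44 ≤ 0.65, so result = 1
  (r → p): 0.65 ≤ 0.79, so result = 1
  ((r → p) ∧ r) = min(1, 0.65) = 0.65
  (q → p): 0.44 ≤ 0.79, so result = 1
  (((r → p) ∧ r) → (q → p)): 0.65 ≤ 1, so result = 1
  (q ∧ (((r → p) ∧ r) → (q → p))) = min(0.44, 1) = 0.44
  ((q → r) → (q ∧ (((r → p) ∧ r) → (q → p)))): 1 > 0.44, so result = 0.44
  (p → q): 0.79 > 0.44, so result = 0.44
  (((q → r) → (q ∧ (((r → p) ∧ r) → (q → p)))) ∧ (p → q)) = min(0.44, 0.44) = 0.44
  not (((q → r) → (q ∧ (((r → p) ∧ r) → (q → p)))) ∧ (p → q)): Gödel ¬ of 0.44 = 0 (operand ≠ 0)
  Gödel value = 0
Łukasiewicz evaluation:
  (q → r): min(1, 1 − 0.44 + 0.65) = 1
  (r → p): min(1, 1 − 0.65 + 0.79) = 1
  ((r → p) ∧ r) = min(1, 0.65) = 0.65
  (q → p): min(1, 1 − 0.44 + 0.79) = 1
  (((r → p) ∧ r) → (q → p)): min(1, 1 − 0.65 + 1) = 1
  (q ∧ (((r → p) ∧ r) → (q → p))) = min(0.44, 1) = 0.44
  ((q → r) → (q ∧ (((r → p) ∧ r) → (q → p)))): min(1, 1 − 1 + 0.44) = 0.44
  (p → q): min(1, 1 − 0.79 + 0.44) = 0.65
  (((q → r) → (q ∧ (((r → p) ∧ r) → (q → p)))) ∧ (p → q)) = min(0.44, 0.65) = 0.44
  not (((q → r) → (q ∧ (((r → p) ∧ r) → (q → p)))) ∧ (p → q)): Łukasiewicz ¬ gives 1 − 0.44 = 0.56
  Łukasiewicz value = 0.56
Difference: 0 − 0.56 = -0.56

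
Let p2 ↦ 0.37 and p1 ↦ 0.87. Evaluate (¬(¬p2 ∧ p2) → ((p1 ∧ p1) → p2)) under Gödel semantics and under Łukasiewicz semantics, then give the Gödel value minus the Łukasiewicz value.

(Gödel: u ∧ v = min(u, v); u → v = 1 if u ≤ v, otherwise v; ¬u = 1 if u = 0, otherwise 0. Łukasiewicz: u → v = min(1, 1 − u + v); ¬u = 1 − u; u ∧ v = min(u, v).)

Gödel evaluation:
  ¬p2: Gödel ¬ of 0.37 = 0 (operand ≠ 0)
  (¬p2 ∧ p2) = min(0, 0.37) = 0
  ¬(¬p2 ∧ p2): Gödel ¬ of 0 = 1 (operand is 0)
  (p1 ∧ p1) = min(0.87, 0.87) = 0.87
  ((p1 ∧ p1) → p2): 0.87 > 0.37, so result = 0.37
  (¬(¬p2 ∧ p2) → ((p1 ∧ p1) → p2)): 1 > 0.37, so result = 0.37
  Gödel value = 0.37
Łukasiewicz evaluation:
  ¬p2: Łukasiewicz ¬ gives 1 − 0.37 = 0.63
  (¬p2 ∧ p2) = min(0.63, 0.37) = 0.37
  ¬(¬p2 ∧ p2): Łukasiewicz ¬ gives 1 − 0.37 = 0.63
  (p1 ∧ p1) = min(0.87, 0.87) = 0.87
  ((p1 ∧ p1) → p2): min(1, 1 − 0.87 + 0.37) = 0.5
  (¬(¬p2 ∧ p2) → ((p1 ∧ p1) → p2)): min(1, 1 − 0.63 + 0.5) = 0.87
  Łukasiewicz value = 0.87
Difference: 0.37 − 0.87 = -0.50

-0.50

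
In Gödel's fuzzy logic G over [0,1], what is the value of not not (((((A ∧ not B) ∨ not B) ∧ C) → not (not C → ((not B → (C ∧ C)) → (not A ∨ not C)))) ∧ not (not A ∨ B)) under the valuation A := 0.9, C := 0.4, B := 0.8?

not B: Gödel ¬ of 0.8 = 0 (operand ≠ 0)
(A ∧ not B) = min(0.9, 0) = 0
not B: Gödel ¬ of 0.8 = 0 (operand ≠ 0)
((A ∧ not B) ∨ not B) = max(0, 0) = 0
(((A ∧ not B) ∨ not B) ∧ C) = min(0, 0.4) = 0
not C: Gödel ¬ of 0.4 = 0 (operand ≠ 0)
not B: Gödel ¬ of 0.8 = 0 (operand ≠ 0)
(C ∧ C) = min(0.4, 0.4) = 0.4
(not B → (C ∧ C)): 0 ≤ 0.4, so result = 1
not A: Gödel ¬ of 0.9 = 0 (operand ≠ 0)
not C: Gödel ¬ of 0.4 = 0 (operand ≠ 0)
(not A ∨ not C) = max(0, 0) = 0
((not B → (C ∧ C)) → (not A ∨ not C)): 1 > 0, so result = 0
(not C → ((not B → (C ∧ C)) → (not A ∨ not C))): 0 ≤ 0, so result = 1
not (not C → ((not B → (C ∧ C)) → (not A ∨ not C))): Gödel ¬ of 1 = 0 (operand ≠ 0)
((((A ∧ not B) ∨ not B) ∧ C) → not (not C → ((not B → (C ∧ C)) → (not A ∨ not C)))): 0 ≤ 0, so result = 1
not A: Gödel ¬ of 0.9 = 0 (operand ≠ 0)
(not A ∨ B) = max(0, 0.8) = 0.8
not (not A ∨ B): Gödel ¬ of 0.8 = 0 (operand ≠ 0)
(((((A ∧ not B) ∨ not B) ∧ C) → not (not C → ((not B → (C ∧ C)) → (not A ∨ not C)))) ∧ not (not A ∨ B)) = min(1, 0) = 0
not (((((A ∧ not B) ∨ not B) ∧ C) → not (not C → ((not B → (C ∧ C)) → (not A ∨ not C)))) ∧ not (not A ∨ B)): Gödel ¬ of 0 = 1 (operand is 0)
not not (((((A ∧ not B) ∨ not B) ∧ C) → not (not C → ((not B → (C ∧ C)) → (not A ∨ not C)))) ∧ not (not A ∨ B)): Gödel ¬ of 1 = 0 (operand ≠ 0)

0.00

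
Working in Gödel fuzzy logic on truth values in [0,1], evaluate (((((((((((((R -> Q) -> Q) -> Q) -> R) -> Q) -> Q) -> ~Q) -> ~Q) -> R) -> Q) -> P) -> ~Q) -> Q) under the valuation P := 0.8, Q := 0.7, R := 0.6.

1.00

(R -> Q): 0.6 ≤ 0.7, so result = 1
((R -> Q) -> Q): 1 > 0.7, so result = 0.7
(((R -> Q) -> Q) -> Q): 0.7 ≤ 0.7, so result = 1
((((R -> Q) -> Q) -> Q) -> R): 1 > 0.6, so result = 0.6
(((((R -> Q) -> Q) -> Q) -> R) -> Q): 0.6 ≤ 0.7, so result = 1
((((((R -> Q) -> Q) -> Q) -> R) -> Q) -> Q): 1 > 0.7, so result = 0.7
~Q: Gödel ¬ of 0.7 = 0 (operand ≠ 0)
(((((((R -> Q) -> Q) -> Q) -> R) -> Q) -> Q) -> ~Q): 0.7 > 0, so result = 0
~Q: Gödel ¬ of 0.7 = 0 (operand ≠ 0)
((((((((R -> Q) -> Q) -> Q) -> R) -> Q) -> Q) -> ~Q) -> ~Q): 0 ≤ 0, so result = 1
(((((((((R -> Q) -> Q) -> Q) -> R) -> Q) -> Q) -> ~Q) -> ~Q) -> R): 1 > 0.6, so result = 0.6
((((((((((R -> Q) -> Q) -> Q) -> R) -> Q) -> Q) -> ~Q) -> ~Q) -> R) -> Q): 0.6 ≤ 0.7, so result = 1
(((((((((((R -> Q) -> Q) -> Q) -> R) -> Q) -> Q) -> ~Q) -> ~Q) -> R) -> Q) -> P): 1 > 0.8, so result = 0.8
~Q: Gödel ¬ of 0.7 = 0 (operand ≠ 0)
((((((((((((R -> Q) -> Q) -> Q) -> R) -> Q) -> Q) -> ~Q) -> ~Q) -> R) -> Q) -> P) -> ~Q): 0.8 > 0, so result = 0
(((((((((((((R -> Q) -> Q) -> Q) -> R) -> Q) -> Q) -> ~Q) -> ~Q) -> R) -> Q) -> P) -> ~Q) -> Q): 0 ≤ 0.7, so result = 1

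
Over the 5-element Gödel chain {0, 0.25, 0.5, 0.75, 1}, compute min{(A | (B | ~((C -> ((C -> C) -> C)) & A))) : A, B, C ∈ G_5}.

0.25

The minimum is attained at A = 0.25, B = 0, C = 0:
  (C -> C): 0 ≤ 0, so result = 1
  ((C -> C) -> C): 1 > 0, so result = 0
  (C -> ((C -> C) -> C)): 0 ≤ 0, so result = 1
  ((C -> ((C -> C) -> C)) & A) = min(1, 0.25) = 0.25
  ~((C -> ((C -> C) -> C)) & A): Gödel ¬ of 0.25 = 0 (operand ≠ 0)
  (B | ~((C -> ((C -> C) -> C)) & A)) = max(0, 0) = 0
  (A | (B | ~((C -> ((C -> C) -> C)) & A))) = max(0.25, 0) = 0.25
Checking all 125 assignments confirms none give a value below 0.25.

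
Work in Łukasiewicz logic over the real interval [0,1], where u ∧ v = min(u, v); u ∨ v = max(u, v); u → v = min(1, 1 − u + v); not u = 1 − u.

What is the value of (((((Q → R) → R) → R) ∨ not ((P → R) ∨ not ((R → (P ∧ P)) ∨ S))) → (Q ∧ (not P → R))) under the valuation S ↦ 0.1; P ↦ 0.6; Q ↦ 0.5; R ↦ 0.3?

0.70

(Q → R): min(1, 1 − 0.5 + 0.3) = 0.8
((Q → R) → R): min(1, 1 − 0.8 + 0.3) = 0.5
(((Q → R) → R) → R): min(1, 1 − 0.5 + 0.3) = 0.8
(P → R): min(1, 1 − 0.6 + 0.3) = 0.7
(P ∧ P) = min(0.6, 0.6) = 0.6
(R → (P ∧ P)): min(1, 1 − 0.3 + 0.6) = 1
((R → (P ∧ P)) ∨ S) = max(1, 0.1) = 1
not ((R → (P ∧ P)) ∨ S): Łukasiewicz ¬ gives 1 − 1 = 0
((P → R) ∨ not ((R → (P ∧ P)) ∨ S)) = max(0.7, 0) = 0.7
not ((P → R) ∨ not ((R → (P ∧ P)) ∨ S)): Łukasiewicz ¬ gives 1 − 0.7 = 0.3
((((Q → R) → R) → R) ∨ not ((P → R) ∨ not ((R → (P ∧ P)) ∨ S))) = max(0.8, 0.3) = 0.8
not P: Łukasiewicz ¬ gives 1 − 0.6 = 0.4
(not P → R): min(1, 1 − 0.4 + 0.3) = 0.9
(Q ∧ (not P → R)) = min(0.5, 0.9) = 0.5
(((((Q → R) → R) → R) ∨ not ((P → R) ∨ not ((R → (P ∧ P)) ∨ S))) → (Q ∧ (not P → R))): min(1, 1 − 0.8 + 0.5) = 0.7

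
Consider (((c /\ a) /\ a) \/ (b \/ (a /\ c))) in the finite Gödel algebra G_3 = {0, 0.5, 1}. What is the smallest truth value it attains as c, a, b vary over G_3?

0.00

The minimum is attained at c = 0, a = 0, b = 0:
  (c /\ a) = min(0, 0) = 0
  ((c /\ a) /\ a) = min(0, 0) = 0
  (a /\ c) = min(0, 0) = 0
  (b \/ (a /\ c)) = max(0, 0) = 0
  (((c /\ a) /\ a) \/ (b \/ (a /\ c))) = max(0, 0) = 0
Checking all 27 assignments confirms none give a value below 0.00.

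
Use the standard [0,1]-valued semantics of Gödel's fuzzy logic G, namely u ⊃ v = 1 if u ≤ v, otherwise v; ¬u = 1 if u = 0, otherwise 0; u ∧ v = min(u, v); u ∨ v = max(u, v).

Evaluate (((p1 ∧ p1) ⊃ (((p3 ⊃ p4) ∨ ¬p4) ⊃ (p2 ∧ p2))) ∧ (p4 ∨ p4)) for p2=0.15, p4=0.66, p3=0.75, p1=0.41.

(p1 ∧ p1) = min(0.41, 0.41) = 0.41
(p3 ⊃ p4): 0.75 > 0.66, so result = 0.66
¬p4: Gödel ¬ of 0.66 = 0 (operand ≠ 0)
((p3 ⊃ p4) ∨ ¬p4) = max(0.66, 0) = 0.66
(p2 ∧ p2) = min(0.15, 0.15) = 0.15
(((p3 ⊃ p4) ∨ ¬p4) ⊃ (p2 ∧ p2)): 0.66 > 0.15, so result = 0.15
((p1 ∧ p1) ⊃ (((p3 ⊃ p4) ∨ ¬p4) ⊃ (p2 ∧ p2))): 0.41 > 0.15, so result = 0.15
(p4 ∨ p4) = max(0.66, 0.66) = 0.66
(((p1 ∧ p1) ⊃ (((p3 ⊃ p4) ∨ ¬p4) ⊃ (p2 ∧ p2))) ∧ (p4 ∨ p4)) = min(0.15, 0.66) = 0.15

0.15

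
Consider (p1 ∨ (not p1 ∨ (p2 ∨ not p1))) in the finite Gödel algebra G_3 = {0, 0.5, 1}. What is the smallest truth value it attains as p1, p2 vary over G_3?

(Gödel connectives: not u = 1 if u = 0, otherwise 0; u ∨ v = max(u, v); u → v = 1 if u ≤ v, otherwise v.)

0.50

The minimum is attained at p1 = 0.5, p2 = 0:
  not p1: Gödel ¬ of 0.5 = 0 (operand ≠ 0)
  not p1: Gödel ¬ of 0.5 = 0 (operand ≠ 0)
  (p2 ∨ not p1) = max(0, 0) = 0
  (not p1 ∨ (p2 ∨ not p1)) = max(0, 0) = 0
  (p1 ∨ (not p1 ∨ (p2 ∨ not p1))) = max(0.5, 0) = 0.5
Checking all 9 assignments confirms none give a value below 0.50.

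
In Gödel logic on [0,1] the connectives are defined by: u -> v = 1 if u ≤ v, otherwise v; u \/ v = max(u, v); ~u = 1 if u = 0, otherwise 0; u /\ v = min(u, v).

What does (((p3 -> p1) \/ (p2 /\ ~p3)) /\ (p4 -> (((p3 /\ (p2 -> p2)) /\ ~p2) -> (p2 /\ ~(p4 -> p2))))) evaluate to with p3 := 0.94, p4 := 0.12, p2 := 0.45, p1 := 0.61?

0.61

(p3 -> p1): 0.94 > 0.61, so result = 0.61
~p3: Gödel ¬ of 0.94 = 0 (operand ≠ 0)
(p2 /\ ~p3) = min(0.45, 0) = 0
((p3 -> p1) \/ (p2 /\ ~p3)) = max(0.61, 0) = 0.61
(p2 -> p2): 0.45 ≤ 0.45, so result = 1
(p3 /\ (p2 -> p2)) = min(0.94, 1) = 0.94
~p2: Gödel ¬ of 0.45 = 0 (operand ≠ 0)
((p3 /\ (p2 -> p2)) /\ ~p2) = min(0.94, 0) = 0
(p4 -> p2): 0.12 ≤ 0.45, so result = 1
~(p4 -> p2): Gödel ¬ of 1 = 0 (operand ≠ 0)
(p2 /\ ~(p4 -> p2)) = min(0.45, 0) = 0
(((p3 /\ (p2 -> p2)) /\ ~p2) -> (p2 /\ ~(p4 -> p2))): 0 ≤ 0, so result = 1
(p4 -> (((p3 /\ (p2 -> p2)) /\ ~p2) -> (p2 /\ ~(p4 -> p2)))): 0.12 ≤ 1, so result = 1
(((p3 -> p1) \/ (p2 /\ ~p3)) /\ (p4 -> (((p3 /\ (p2 -> p2)) /\ ~p2) -> (p2 /\ ~(p4 -> p2))))) = min(0.61, 1) = 0.61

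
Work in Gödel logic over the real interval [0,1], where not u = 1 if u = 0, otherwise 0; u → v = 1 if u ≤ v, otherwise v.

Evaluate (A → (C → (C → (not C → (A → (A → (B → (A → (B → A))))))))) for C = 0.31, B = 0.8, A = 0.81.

1.00

not C: Gödel ¬ of 0.31 = 0 (operand ≠ 0)
(B → A): 0.8 ≤ 0.81, so result = 1
(A → (B → A)): 0.81 ≤ 1, so result = 1
(B → (A → (B → A))): 0.8 ≤ 1, so result = 1
(A → (B → (A → (B → A)))): 0.81 ≤ 1, so result = 1
(A → (A → (B → (A → (B → A))))): 0.81 ≤ 1, so result = 1
(not C → (A → (A → (B → (A → (B → A)))))): 0 ≤ 1, so result = 1
(C → (not C → (A → (A → (B → (A → (B → A))))))): 0.31 ≤ 1, so result = 1
(C → (C → (not C → (A → (A → (B → (A → (B → A)))))))): 0.31 ≤ 1, so result = 1
(A → (C → (C → (not C → (A → (A → (B → (A → (B → A))))))))): 0.81 ≤ 1, so result = 1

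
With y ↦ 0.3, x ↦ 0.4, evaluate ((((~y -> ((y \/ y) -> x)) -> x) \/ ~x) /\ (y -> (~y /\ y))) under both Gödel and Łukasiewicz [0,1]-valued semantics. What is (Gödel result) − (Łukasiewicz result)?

Gödel evaluation:
  ~y: Gödel ¬ of 0.3 = 0 (operand ≠ 0)
  (y \/ y) = max(0.3, 0.3) = 0.3
  ((y \/ y) -> x): 0.3 ≤ 0.4, so result = 1
  (~y -> ((y \/ y) -> x)): 0 ≤ 1, so result = 1
  ((~y -> ((y \/ y) -> x)) -> x): 1 > 0.4, so result = 0.4
  ~x: Gödel ¬ of 0.4 = 0 (operand ≠ 0)
  (((~y -> ((y \/ y) -> x)) -> x) \/ ~x) = max(0.4, 0) = 0.4
  ~y: Gödel ¬ of 0.3 = 0 (operand ≠ 0)
  (~y /\ y) = min(0, 0.3) = 0
  (y -> (~y /\ y)): 0.3 > 0, so result = 0
  ((((~y -> ((y \/ y) -> x)) -> x) \/ ~x) /\ (y -> (~y /\ y))) = min(0.4, 0) = 0
  Gödel value = 0
Łukasiewicz evaluation:
  ~y: Łukasiewicz ¬ gives 1 − 0.3 = 0.7
  (y \/ y) = max(0.3, 0.3) = 0.3
  ((y \/ y) -> x): min(1, 1 − 0.3 + 0.4) = 1
  (~y -> ((y \/ y) -> x)): min(1, 1 − 0.7 + 1) = 1
  ((~y -> ((y \/ y) -> x)) -> x): min(1, 1 − 1 + 0.4) = 0.4
  ~x: Łukasiewicz ¬ gives 1 − 0.4 = 0.6
  (((~y -> ((y \/ y) -> x)) -> x) \/ ~x) = max(0.4, 0.6) = 0.6
  ~y: Łukasiewicz ¬ gives 1 − 0.3 = 0.7
  (~y /\ y) = min(0.7, 0.3) = 0.3
  (y -> (~y /\ y)): min(1, 1 − 0.3 + 0.3) = 1
  ((((~y -> ((y \/ y) -> x)) -> x) \/ ~x) /\ (y -> (~y /\ y))) = min(0.6, 1) = 0.6
  Łukasiewicz value = 0.6
Difference: 0 − 0.6 = -0.60

-0.60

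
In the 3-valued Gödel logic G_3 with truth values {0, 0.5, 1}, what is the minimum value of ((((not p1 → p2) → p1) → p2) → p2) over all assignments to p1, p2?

The minimum is attained at p1 = 0, p2 = 0.5:
  not p1: Gödel ¬ of 0 = 1 (operand is 0)
  (not p1 → p2): 1 > 0.5, so result = 0.5
  ((not p1 → p2) → p1): 0.5 > 0, so result = 0
  (((not p1 → p2) → p1) → p2): 0 ≤ 0.5, so result = 1
  ((((not p1 → p2) → p1) → p2) → p2): 1 > 0.5, so result = 0.5
Checking all 9 assignments confirms none give a value below 0.50.

0.50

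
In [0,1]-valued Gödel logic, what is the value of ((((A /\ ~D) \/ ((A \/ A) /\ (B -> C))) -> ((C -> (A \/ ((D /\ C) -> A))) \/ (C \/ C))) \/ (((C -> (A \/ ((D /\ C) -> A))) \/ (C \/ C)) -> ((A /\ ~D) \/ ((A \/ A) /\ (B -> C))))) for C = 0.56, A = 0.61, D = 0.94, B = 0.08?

~D: Gödel ¬ of 0.94 = 0 (operand ≠ 0)
(A /\ ~D) = min(0.61, 0) = 0
(A \/ A) = max(0.61, 0.61) = 0.61
(B -> C): 0.08 ≤ 0.56, so result = 1
((A \/ A) /\ (B -> C)) = min(0.61, 1) = 0.61
((A /\ ~D) \/ ((A \/ A) /\ (B -> C))) = max(0, 0.61) = 0.61
(D /\ C) = min(0.94, 0.56) = 0.56
((D /\ C) -> A): 0.56 ≤ 0.61, so result = 1
(A \/ ((D /\ C) -> A)) = max(0.61, 1) = 1
(C -> (A \/ ((D /\ C) -> A))): 0.56 ≤ 1, so result = 1
(C \/ C) = max(0.56, 0.56) = 0.56
((C -> (A \/ ((D /\ C) -> A))) \/ (C \/ C)) = max(1, 0.56) = 1
(((A /\ ~D) \/ ((A \/ A) /\ (B -> C))) -> ((C -> (A \/ ((D /\ C) -> A))) \/ (C \/ C))): 0.61 ≤ 1, so result = 1
(D /\ C) = min(0.94, 0.56) = 0.56
((D /\ C) -> A): 0.56 ≤ 0.61, so result = 1
(A \/ ((D /\ C) -> A)) = max(0.61, 1) = 1
(C -> (A \/ ((D /\ C) -> A))): 0.56 ≤ 1, so result = 1
(C \/ C) = max(0.56, 0.56) = 0.56
((C -> (A \/ ((D /\ C) -> A))) \/ (C \/ C)) = max(1, 0.56) = 1
~D: Gödel ¬ of 0.94 = 0 (operand ≠ 0)
(A /\ ~D) = min(0.61, 0) = 0
(A \/ A) = max(0.61, 0.61) = 0.61
(B -> C): 0.08 ≤ 0.56, so result = 1
((A \/ A) /\ (B -> C)) = min(0.61, 1) = 0.61
((A /\ ~D) \/ ((A \/ A) /\ (B -> C))) = max(0, 0.61) = 0.61
(((C -> (A \/ ((D /\ C) -> A))) \/ (C \/ C)) -> ((A /\ ~D) \/ ((A \/ A) /\ (B -> C)))): 1 > 0.61, so result = 0.61
((((A /\ ~D) \/ ((A \/ A) /\ (B -> C))) -> ((C -> (A \/ ((D /\ C) -> A))) \/ (C \/ C))) \/ (((C -> (A \/ ((D /\ C) -> A))) \/ (C \/ C)) -> ((A /\ ~D) \/ ((A \/ A) /\ (B -> C))))) = max(1, 0.61) = 1

1.00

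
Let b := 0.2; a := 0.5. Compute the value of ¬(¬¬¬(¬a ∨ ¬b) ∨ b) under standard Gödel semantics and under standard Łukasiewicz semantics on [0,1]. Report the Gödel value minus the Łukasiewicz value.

-0.80

Gödel evaluation:
  ¬a: Gödel ¬ of 0.5 = 0 (operand ≠ 0)
  ¬b: Gödel ¬ of 0.2 = 0 (operand ≠ 0)
  (¬a ∨ ¬b) = max(0, 0) = 0
  ¬(¬a ∨ ¬b): Gödel ¬ of 0 = 1 (operand is 0)
  ¬¬(¬a ∨ ¬b): Gödel ¬ of 1 = 0 (operand ≠ 0)
  ¬¬¬(¬a ∨ ¬b): Gödel ¬ of 0 = 1 (operand is 0)
  (¬¬¬(¬a ∨ ¬b) ∨ b) = max(1, 0.2) = 1
  ¬(¬¬¬(¬a ∨ ¬b) ∨ b): Gödel ¬ of 1 = 0 (operand ≠ 0)
  Gödel value = 0
Łukasiewicz evaluation:
  ¬a: Łukasiewicz ¬ gives 1 − 0.5 = 0.5
  ¬b: Łukasiewicz ¬ gives 1 − 0.2 = 0.8
  (¬a ∨ ¬b) = max(0.5, 0.8) = 0.8
  ¬(¬a ∨ ¬b): Łukasiewicz ¬ gives 1 − 0.8 = 0.2
  ¬¬(¬a ∨ ¬b): Łukasiewicz ¬ gives 1 − 0.2 = 0.8
  ¬¬¬(¬a ∨ ¬b): Łukasiewicz ¬ gives 1 − 0.8 = 0.2
  (¬¬¬(¬a ∨ ¬b) ∨ b) = max(0.2, 0.2) = 0.2
  ¬(¬¬¬(¬a ∨ ¬b) ∨ b): Łukasiewicz ¬ gives 1 − 0.2 = 0.8
  Łukasiewicz value = 0.8
Difference: 0 − 0.8 = -0.80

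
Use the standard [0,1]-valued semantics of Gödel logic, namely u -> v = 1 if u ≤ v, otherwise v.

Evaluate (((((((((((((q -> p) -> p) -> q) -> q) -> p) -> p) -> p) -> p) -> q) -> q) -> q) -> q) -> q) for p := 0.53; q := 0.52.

0.52

(q -> p): 0.52 ≤ 0.53, so result = 1
((q -> p) -> p): 1 > 0.53, so result = 0.53
(((q -> p) -> p) -> q): 0.53 > 0.52, so result = 0.52
((((q -> p) -> p) -> q) -> q): 0.52 ≤ 0.52, so result = 1
(((((q -> p) -> p) -> q) -> q) -> p): 1 > 0.53, so result = 0.53
((((((q -> p) -> p) -> q) -> q) -> p) -> p): 0.53 ≤ 0.53, so result = 1
(((((((q -> p) -> p) -> q) -> q) -> p) -> p) -> p): 1 > 0.53, so result = 0.53
((((((((q -> p) -> p) -> q) -> q) -> p) -> p) -> p) -> p): 0.53 ≤ 0.53, so result = 1
(((((((((q -> p) -> p) -> q) -> q) -> p) -> p) -> p) -> p) -> q): 1 > 0.52, so result = 0.52
((((((((((q -> p) -> p) -> q) -> q) -> p) -> p) -> p) -> p) -> q) -> q): 0.52 ≤ 0.52, so result = 1
(((((((((((q -> p) -> p) -> q) -> q) -> p) -> p) -> p) -> p) -> q) -> q) -> q): 1 > 0.52, so result = 0.52
((((((((((((q -> p) -> p) -> q) -> q) -> p) -> p) -> p) -> p) -> q) -> q) -> q) -> q): 0.52 ≤ 0.52, so result = 1
(((((((((((((q -> p) -> p) -> q) -> q) -> p) -> p) -> p) -> p) -> q) -> q) -> q) -> q) -> q): 1 > 0.52, so result = 0.52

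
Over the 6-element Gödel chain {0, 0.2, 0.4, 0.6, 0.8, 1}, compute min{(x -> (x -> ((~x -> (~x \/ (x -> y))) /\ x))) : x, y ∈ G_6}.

Every assignment gives 1. For instance at x = 0, y = 0:
  ~x: Gödel ¬ of 0 = 1 (operand is 0)
  ~x: Gödel ¬ of 0 = 1 (operand is 0)
  (x -> y): 0 ≤ 0, so result = 1
  (~x \/ (x -> y)) = max(1, 1) = 1
  (~x -> (~x \/ (x -> y))): 1 ≤ 1, so result = 1
  ((~x -> (~x \/ (x -> y))) /\ x) = min(1, 0) = 0
  (x -> ((~x -> (~x \/ (x -> y))) /\ x)): 0 ≤ 0, so result = 1
  (x -> (x -> ((~x -> (~x \/ (x -> y))) /\ x))): 0 ≤ 1, so result = 1
All 36 assignments give value 1 — the formula is a G_6-tautology.

1.00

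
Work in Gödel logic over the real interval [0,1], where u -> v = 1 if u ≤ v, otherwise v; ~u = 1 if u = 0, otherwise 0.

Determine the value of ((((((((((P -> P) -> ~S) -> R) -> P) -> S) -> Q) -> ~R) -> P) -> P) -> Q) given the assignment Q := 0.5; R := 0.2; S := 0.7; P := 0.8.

0.50

(P -> P): 0.8 ≤ 0.8, so result = 1
~S: Gödel ¬ of 0.7 = 0 (operand ≠ 0)
((P -> P) -> ~S): 1 > 0, so result = 0
(((P -> P) -> ~S) -> R): 0 ≤ 0.2, so result = 1
((((P -> P) -> ~S) -> R) -> P): 1 > 0.8, so result = 0.8
(((((P -> P) -> ~S) -> R) -> P) -> S): 0.8 > 0.7, so result = 0.7
((((((P -> P) -> ~S) -> R) -> P) -> S) -> Q): 0.7 > 0.5, so result = 0.5
~R: Gödel ¬ of 0.2 = 0 (operand ≠ 0)
(((((((P -> P) -> ~S) -> R) -> P) -> S) -> Q) -> ~R): 0.5 > 0, so result = 0
((((((((P -> P) -> ~S) -> R) -> P) -> S) -> Q) -> ~R) -> P): 0 ≤ 0.8, so result = 1
(((((((((P -> P) -> ~S) -> R) -> P) -> S) -> Q) -> ~R) -> P) -> P): 1 > 0.8, so result = 0.8
((((((((((P -> P) -> ~S) -> R) -> P) -> S) -> Q) -> ~R) -> P) -> P) -> Q): 0.8 > 0.5, so result = 0.5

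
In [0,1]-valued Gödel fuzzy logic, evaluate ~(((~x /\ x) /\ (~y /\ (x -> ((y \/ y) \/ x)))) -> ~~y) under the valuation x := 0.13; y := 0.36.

~x: Gödel ¬ of 0.13 = 0 (operand ≠ 0)
(~x /\ x) = min(0, 0.13) = 0
~y: Gödel ¬ of 0.36 = 0 (operand ≠ 0)
(y \/ y) = max(0.36, 0.36) = 0.36
((y \/ y) \/ x) = max(0.36, 0.13) = 0.36
(x -> ((y \/ y) \/ x)): 0.13 ≤ 0.36, so result = 1
(~y /\ (x -> ((y \/ y) \/ x))) = min(0, 1) = 0
((~x /\ x) /\ (~y /\ (x -> ((y \/ y) \/ x)))) = min(0, 0) = 0
~y: Gödel ¬ of 0.36 = 0 (operand ≠ 0)
~~y: Gödel ¬ of 0 = 1 (operand is 0)
(((~x /\ x) /\ (~y /\ (x -> ((y \/ y) \/ x)))) -> ~~y): 0 ≤ 1, so result = 1
~(((~x /\ x) /\ (~y /\ (x -> ((y \/ y) \/ x)))) -> ~~y): Gödel ¬ of 1 = 0 (operand ≠ 0)

0.00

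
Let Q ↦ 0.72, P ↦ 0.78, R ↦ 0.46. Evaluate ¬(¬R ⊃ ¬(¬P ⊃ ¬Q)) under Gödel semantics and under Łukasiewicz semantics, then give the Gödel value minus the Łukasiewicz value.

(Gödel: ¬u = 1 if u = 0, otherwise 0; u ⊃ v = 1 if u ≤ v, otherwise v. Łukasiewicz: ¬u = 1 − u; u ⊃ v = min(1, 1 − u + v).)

-0.54

Gödel evaluation:
  ¬R: Gödel ¬ of 0.46 = 0 (operand ≠ 0)
  ¬P: Gödel ¬ of 0.78 = 0 (operand ≠ 0)
  ¬Q: Gödel ¬ of 0.72 = 0 (operand ≠ 0)
  (¬P ⊃ ¬Q): 0 ≤ 0, so result = 1
  ¬(¬P ⊃ ¬Q): Gödel ¬ of 1 = 0 (operand ≠ 0)
  (¬R ⊃ ¬(¬P ⊃ ¬Q)): 0 ≤ 0, so result = 1
  ¬(¬R ⊃ ¬(¬P ⊃ ¬Q)): Gödel ¬ of 1 = 0 (operand ≠ 0)
  Gödel value = 0
Łukasiewicz evaluation:
  ¬R: Łukasiewicz ¬ gives 1 − 0.46 = 0.54
  ¬P: Łukasiewicz ¬ gives 1 − 0.78 = 0.22
  ¬Q: Łukasiewicz ¬ gives 1 − 0.72 = 0.28
  (¬P ⊃ ¬Q): min(1, 1 − 0.22 + 0.28) = 1
  ¬(¬P ⊃ ¬Q): Łukasiewicz ¬ gives 1 − 1 = 0
  (¬R ⊃ ¬(¬P ⊃ ¬Q)): min(1, 1 − 0.54 + 0) = 0.46
  ¬(¬R ⊃ ¬(¬P ⊃ ¬Q)): Łukasiewicz ¬ gives 1 − 0.46 = 0.54
  Łukasiewicz value = 0.54
Difference: 0 − 0.54 = -0.54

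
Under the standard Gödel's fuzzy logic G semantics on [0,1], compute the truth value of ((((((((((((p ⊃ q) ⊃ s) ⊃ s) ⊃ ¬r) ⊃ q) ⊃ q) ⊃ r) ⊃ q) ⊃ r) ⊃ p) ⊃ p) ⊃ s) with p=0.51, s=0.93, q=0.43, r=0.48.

0.93

(p ⊃ q): 0.51 > 0.43, so result = 0.43
((p ⊃ q) ⊃ s): 0.43 ≤ 0.93, so result = 1
(((p ⊃ q) ⊃ s) ⊃ s): 1 > 0.93, so result = 0.93
¬r: Gödel ¬ of 0.48 = 0 (operand ≠ 0)
((((p ⊃ q) ⊃ s) ⊃ s) ⊃ ¬r): 0.93 > 0, so result = 0
(((((p ⊃ q) ⊃ s) ⊃ s) ⊃ ¬r) ⊃ q): 0 ≤ 0.43, so result = 1
((((((p ⊃ q) ⊃ s) ⊃ s) ⊃ ¬r) ⊃ q) ⊃ q): 1 > 0.43, so result = 0.43
(((((((p ⊃ q) ⊃ s) ⊃ s) ⊃ ¬r) ⊃ q) ⊃ q) ⊃ r): 0.43 ≤ 0.48, so result = 1
((((((((p ⊃ q) ⊃ s) ⊃ s) ⊃ ¬r) ⊃ q) ⊃ q) ⊃ r) ⊃ q): 1 > 0.43, so result = 0.43
(((((((((p ⊃ q) ⊃ s) ⊃ s) ⊃ ¬r) ⊃ q) ⊃ q) ⊃ r) ⊃ q) ⊃ r): 0.43 ≤ 0.48, so result = 1
((((((((((p ⊃ q) ⊃ s) ⊃ s) ⊃ ¬r) ⊃ q) ⊃ q) ⊃ r) ⊃ q) ⊃ r) ⊃ p): 1 > 0.51, so result = 0.51
(((((((((((p ⊃ q) ⊃ s) ⊃ s) ⊃ ¬r) ⊃ q) ⊃ q) ⊃ r) ⊃ q) ⊃ r) ⊃ p) ⊃ p): 0.51 ≤ 0.51, so result = 1
((((((((((((p ⊃ q) ⊃ s) ⊃ s) ⊃ ¬r) ⊃ q) ⊃ q) ⊃ r) ⊃ q) ⊃ r) ⊃ p) ⊃ p) ⊃ s): 1 > 0.93, so result = 0.93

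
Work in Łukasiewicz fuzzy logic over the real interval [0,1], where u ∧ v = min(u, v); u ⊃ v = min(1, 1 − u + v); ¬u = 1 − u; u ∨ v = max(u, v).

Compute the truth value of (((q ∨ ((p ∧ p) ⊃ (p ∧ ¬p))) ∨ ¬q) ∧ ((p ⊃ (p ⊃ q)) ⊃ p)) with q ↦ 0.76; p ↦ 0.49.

(p ∧ p) = min(0.49, 0.49) = 0.49
¬p: Łukasiewicz ¬ gives 1 − 0.49 = 0.51
(p ∧ ¬p) = min(0.49, 0.51) = 0.49
((p ∧ p) ⊃ (p ∧ ¬p)): min(1, 1 − 0.49 + 0.49) = 1
(q ∨ ((p ∧ p) ⊃ (p ∧ ¬p))) = max(0.76, 1) = 1
¬q: Łukasiewicz ¬ gives 1 − 0.76 = 0.24
((q ∨ ((p ∧ p) ⊃ (p ∧ ¬p))) ∨ ¬q) = max(1, 0.24) = 1
(p ⊃ q): min(1, 1 − 0.49 + 0.76) = 1
(p ⊃ (p ⊃ q)): min(1, 1 − 0.49 + 1) = 1
((p ⊃ (p ⊃ q)) ⊃ p): min(1, 1 − 1 + 0.49) = 0.49
(((q ∨ ((p ∧ p) ⊃ (p ∧ ¬p))) ∨ ¬q) ∧ ((p ⊃ (p ⊃ q)) ⊃ p)) = min(1, 0.49) = 0.49

0.49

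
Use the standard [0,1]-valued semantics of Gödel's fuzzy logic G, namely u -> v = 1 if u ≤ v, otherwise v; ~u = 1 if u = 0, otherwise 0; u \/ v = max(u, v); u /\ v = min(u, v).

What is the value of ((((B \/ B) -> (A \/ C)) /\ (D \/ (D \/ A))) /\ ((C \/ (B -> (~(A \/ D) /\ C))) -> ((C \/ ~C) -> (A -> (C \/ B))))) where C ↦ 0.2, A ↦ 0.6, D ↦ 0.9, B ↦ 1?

0.60

(B \/ B) = max(1, 1) = 1
(A \/ C) = max(0.6, 0.2) = 0.6
((B \/ B) -> (A \/ C)): 1 > 0.6, so result = 0.6
(D \/ A) = max(0.9, 0.6) = 0.9
(D \/ (D \/ A)) = max(0.9, 0.9) = 0.9
(((B \/ B) -> (A \/ C)) /\ (D \/ (D \/ A))) = min(0.6, 0.9) = 0.6
(A \/ D) = max(0.6, 0.9) = 0.9
~(A \/ D): Gödel ¬ of 0.9 = 0 (operand ≠ 0)
(~(A \/ D) /\ C) = min(0, 0.2) = 0
(B -> (~(A \/ D) /\ C)): 1 > 0, so result = 0
(C \/ (B -> (~(A \/ D) /\ C))) = max(0.2, 0) = 0.2
~C: Gödel ¬ of 0.2 = 0 (operand ≠ 0)
(C \/ ~C) = max(0.2, 0) = 0.2
(C \/ B) = max(0.2, 1) = 1
(A -> (C \/ B)): 0.6 ≤ 1, so result = 1
((C \/ ~C) -> (A -> (C \/ B))): 0.2 ≤ 1, so result = 1
((C \/ (B -> (~(A \/ D) /\ C))) -> ((C \/ ~C) -> (A -> (C \/ B)))): 0.2 ≤ 1, so result = 1
((((B \/ B) -> (A \/ C)) /\ (D \/ (D \/ A))) /\ ((C \/ (B -> (~(A \/ D) /\ C))) -> ((C \/ ~C) -> (A -> (C \/ B))))) = min(0.6, 1) = 0.6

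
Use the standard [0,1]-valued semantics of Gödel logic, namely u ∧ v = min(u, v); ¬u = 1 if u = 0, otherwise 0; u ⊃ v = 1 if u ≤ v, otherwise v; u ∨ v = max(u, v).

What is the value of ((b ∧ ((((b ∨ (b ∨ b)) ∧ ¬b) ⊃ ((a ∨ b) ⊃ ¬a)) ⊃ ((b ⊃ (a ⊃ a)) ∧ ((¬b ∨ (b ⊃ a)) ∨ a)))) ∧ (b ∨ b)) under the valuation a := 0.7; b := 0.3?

(b ∨ b) = max(0.3, 0.3) = 0.3
(b ∨ (b ∨ b)) = max(0.3, 0.3) = 0.3
¬b: Gödel ¬ of 0.3 = 0 (operand ≠ 0)
((b ∨ (b ∨ b)) ∧ ¬b) = min(0.3, 0) = 0
(a ∨ b) = max(0.7, 0.3) = 0.7
¬a: Gödel ¬ of 0.7 = 0 (operand ≠ 0)
((a ∨ b) ⊃ ¬a): 0.7 > 0, so result = 0
(((b ∨ (b ∨ b)) ∧ ¬b) ⊃ ((a ∨ b) ⊃ ¬a)): 0 ≤ 0, so result = 1
(a ⊃ a): 0.7 ≤ 0.7, so result = 1
(b ⊃ (a ⊃ a)): 0.3 ≤ 1, so result = 1
¬b: Gödel ¬ of 0.3 = 0 (operand ≠ 0)
(b ⊃ a): 0.3 ≤ 0.7, so result = 1
(¬b ∨ (b ⊃ a)) = max(0, 1) = 1
((¬b ∨ (b ⊃ a)) ∨ a) = max(1, 0.7) = 1
((b ⊃ (a ⊃ a)) ∧ ((¬b ∨ (b ⊃ a)) ∨ a)) = min(1, 1) = 1
((((b ∨ (b ∨ b)) ∧ ¬b) ⊃ ((a ∨ b) ⊃ ¬a)) ⊃ ((b ⊃ (a ⊃ a)) ∧ ((¬b ∨ (b ⊃ a)) ∨ a))): 1 ≤ 1, so result = 1
(b ∧ ((((b ∨ (b ∨ b)) ∧ ¬b) ⊃ ((a ∨ b) ⊃ ¬a)) ⊃ ((b ⊃ (a ⊃ a)) ∧ ((¬b ∨ (b ⊃ a)) ∨ a)))) = min(0.3, 1) = 0.3
(b ∨ b) = max(0.3, 0.3) = 0.3
((b ∧ ((((b ∨ (b ∨ b)) ∧ ¬b) ⊃ ((a ∨ b) ⊃ ¬a)) ⊃ ((b ⊃ (a ⊃ a)) ∧ ((¬b ∨ (b ⊃ a)) ∨ a)))) ∧ (b ∨ b)) = min(0.3, 0.3) = 0.3

0.30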